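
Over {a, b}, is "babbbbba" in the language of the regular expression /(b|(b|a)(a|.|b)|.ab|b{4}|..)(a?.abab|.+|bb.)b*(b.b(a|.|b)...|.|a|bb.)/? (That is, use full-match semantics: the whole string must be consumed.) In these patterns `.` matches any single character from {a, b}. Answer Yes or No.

Yes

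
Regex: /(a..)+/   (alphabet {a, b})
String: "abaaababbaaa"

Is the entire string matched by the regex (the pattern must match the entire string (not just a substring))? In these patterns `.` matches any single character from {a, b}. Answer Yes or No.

Yes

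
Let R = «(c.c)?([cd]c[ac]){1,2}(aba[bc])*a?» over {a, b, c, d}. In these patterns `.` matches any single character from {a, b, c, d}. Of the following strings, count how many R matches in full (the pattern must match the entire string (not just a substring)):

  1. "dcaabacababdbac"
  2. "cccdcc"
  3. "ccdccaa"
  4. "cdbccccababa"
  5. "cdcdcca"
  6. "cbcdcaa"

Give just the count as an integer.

3

1 → no match
2 → match
3 → no match
4 → no match
5 → match
6 → match
Total matched: 3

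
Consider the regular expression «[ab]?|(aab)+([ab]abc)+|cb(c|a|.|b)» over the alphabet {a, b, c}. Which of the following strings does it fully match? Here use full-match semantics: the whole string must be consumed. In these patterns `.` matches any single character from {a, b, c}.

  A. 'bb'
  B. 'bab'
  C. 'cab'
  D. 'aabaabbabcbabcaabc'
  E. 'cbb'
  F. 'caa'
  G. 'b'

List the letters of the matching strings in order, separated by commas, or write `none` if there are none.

D, E, G

A → no match
B → no match
C → no match
D → match
E → match
F → no match
G → match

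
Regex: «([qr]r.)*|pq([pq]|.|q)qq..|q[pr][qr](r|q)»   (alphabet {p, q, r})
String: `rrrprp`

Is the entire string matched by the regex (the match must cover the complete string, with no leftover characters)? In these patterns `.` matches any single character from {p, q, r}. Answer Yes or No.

No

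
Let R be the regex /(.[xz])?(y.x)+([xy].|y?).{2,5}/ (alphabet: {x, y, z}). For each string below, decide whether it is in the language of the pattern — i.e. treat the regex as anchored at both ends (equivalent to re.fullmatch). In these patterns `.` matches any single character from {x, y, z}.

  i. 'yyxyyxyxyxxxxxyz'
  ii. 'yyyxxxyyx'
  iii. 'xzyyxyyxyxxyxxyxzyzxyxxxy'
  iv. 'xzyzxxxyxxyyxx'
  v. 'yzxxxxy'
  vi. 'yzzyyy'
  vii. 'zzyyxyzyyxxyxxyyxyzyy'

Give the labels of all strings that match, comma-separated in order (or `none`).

v

i → no match
ii → no match
iii → no match
iv → no match
v → match
vi → no match
vii → no match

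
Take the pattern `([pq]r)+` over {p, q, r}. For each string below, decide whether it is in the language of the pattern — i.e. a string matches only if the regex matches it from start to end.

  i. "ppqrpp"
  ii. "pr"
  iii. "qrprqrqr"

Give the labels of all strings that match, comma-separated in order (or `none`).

ii, iii

i → no match — must end with "r"
ii → match
iii → match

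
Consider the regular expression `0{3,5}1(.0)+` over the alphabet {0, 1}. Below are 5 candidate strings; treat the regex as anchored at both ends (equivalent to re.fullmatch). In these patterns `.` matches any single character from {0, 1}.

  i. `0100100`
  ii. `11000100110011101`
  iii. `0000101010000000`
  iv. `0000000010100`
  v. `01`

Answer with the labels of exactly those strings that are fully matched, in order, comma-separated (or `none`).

i. `0100100` → no match
ii → no match — must start with `0`
iii → no match
iv → no match
v. `01` → no match — must end with `0`

none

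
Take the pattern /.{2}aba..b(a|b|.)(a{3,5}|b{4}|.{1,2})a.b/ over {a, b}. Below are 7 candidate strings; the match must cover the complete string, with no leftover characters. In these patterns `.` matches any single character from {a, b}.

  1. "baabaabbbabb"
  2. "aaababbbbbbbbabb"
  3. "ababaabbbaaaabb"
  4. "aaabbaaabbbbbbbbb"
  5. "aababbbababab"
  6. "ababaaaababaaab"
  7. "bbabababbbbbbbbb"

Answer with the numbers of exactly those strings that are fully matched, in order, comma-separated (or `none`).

2, 3

1 → no match
2 → match
3 → match
4 → no match
5 → no match
6 → no match
7 → no match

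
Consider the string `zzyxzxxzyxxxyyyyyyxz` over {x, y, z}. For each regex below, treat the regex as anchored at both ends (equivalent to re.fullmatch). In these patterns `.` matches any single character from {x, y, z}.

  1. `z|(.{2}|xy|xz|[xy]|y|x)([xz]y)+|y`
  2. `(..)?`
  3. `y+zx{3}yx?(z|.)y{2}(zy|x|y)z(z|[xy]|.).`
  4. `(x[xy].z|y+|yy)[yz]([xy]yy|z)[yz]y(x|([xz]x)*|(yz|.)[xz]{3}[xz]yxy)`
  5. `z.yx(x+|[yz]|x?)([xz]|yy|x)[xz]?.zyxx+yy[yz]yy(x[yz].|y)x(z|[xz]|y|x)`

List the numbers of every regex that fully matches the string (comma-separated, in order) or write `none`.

1 → no match
2 → no match
3 → no match — must start with `y`
4 → no match
5 → match

5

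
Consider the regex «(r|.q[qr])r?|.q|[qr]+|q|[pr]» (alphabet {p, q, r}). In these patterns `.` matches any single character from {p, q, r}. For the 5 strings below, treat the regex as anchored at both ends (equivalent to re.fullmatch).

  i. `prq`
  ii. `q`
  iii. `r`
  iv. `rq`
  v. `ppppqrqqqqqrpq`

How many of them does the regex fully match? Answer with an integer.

3

i → no match
ii → match
iii → match
iv → match
v → no match
Total matched: 3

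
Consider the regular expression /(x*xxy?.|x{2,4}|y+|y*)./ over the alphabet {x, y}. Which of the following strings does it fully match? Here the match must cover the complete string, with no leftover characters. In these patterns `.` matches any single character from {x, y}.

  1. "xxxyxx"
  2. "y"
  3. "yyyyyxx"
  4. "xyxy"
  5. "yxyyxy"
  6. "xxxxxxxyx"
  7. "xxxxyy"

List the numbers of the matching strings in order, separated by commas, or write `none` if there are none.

1, 2, 6, 7

1 → match
2 → match
3 → no match
4 → no match
5 → no match
6 → match
7 → match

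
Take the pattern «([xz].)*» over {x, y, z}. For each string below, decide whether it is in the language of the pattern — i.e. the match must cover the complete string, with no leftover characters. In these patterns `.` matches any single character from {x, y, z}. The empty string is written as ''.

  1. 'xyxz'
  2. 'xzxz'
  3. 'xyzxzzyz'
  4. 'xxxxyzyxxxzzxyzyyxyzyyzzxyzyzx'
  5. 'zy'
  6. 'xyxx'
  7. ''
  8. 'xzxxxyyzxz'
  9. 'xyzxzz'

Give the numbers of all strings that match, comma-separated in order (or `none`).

1, 2, 5, 6, 7, 9

1 → match
2 → match
3 → no match
4 → no match
5 → match
6 → match
7 → match
8 → no match
9 → match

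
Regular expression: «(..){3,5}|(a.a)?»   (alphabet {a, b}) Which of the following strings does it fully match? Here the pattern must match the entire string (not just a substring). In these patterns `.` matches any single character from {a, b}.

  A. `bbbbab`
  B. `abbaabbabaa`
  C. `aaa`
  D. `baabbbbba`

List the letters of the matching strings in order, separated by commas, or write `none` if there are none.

A, C

A → match
B → no match
C → match
D → no match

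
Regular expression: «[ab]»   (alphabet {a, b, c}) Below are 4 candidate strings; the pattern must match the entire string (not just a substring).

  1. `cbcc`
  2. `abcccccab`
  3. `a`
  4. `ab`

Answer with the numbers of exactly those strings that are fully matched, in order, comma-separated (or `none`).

3

1. `cbcc` → no match
2. `abcccccab` → no match
3. `a` → match
4. `ab` → no match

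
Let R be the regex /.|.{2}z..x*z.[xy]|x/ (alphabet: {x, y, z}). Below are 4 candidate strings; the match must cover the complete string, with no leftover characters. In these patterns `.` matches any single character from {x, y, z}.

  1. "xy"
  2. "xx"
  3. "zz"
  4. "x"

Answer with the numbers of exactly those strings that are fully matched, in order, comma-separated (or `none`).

4

1 → no match
2 → no match
3 → no match
4 → match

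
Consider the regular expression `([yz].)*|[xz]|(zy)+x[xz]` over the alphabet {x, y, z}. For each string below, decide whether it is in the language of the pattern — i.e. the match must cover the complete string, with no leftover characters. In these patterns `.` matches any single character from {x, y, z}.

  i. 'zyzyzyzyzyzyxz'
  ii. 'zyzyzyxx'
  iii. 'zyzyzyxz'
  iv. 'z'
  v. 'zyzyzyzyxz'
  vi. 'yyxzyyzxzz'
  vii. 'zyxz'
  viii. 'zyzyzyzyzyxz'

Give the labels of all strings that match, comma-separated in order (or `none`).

i → match
ii → match
iii → match
iv → match
v → match
vi → no match
vii → match
viii → match

i, ii, iii, iv, v, vii, viii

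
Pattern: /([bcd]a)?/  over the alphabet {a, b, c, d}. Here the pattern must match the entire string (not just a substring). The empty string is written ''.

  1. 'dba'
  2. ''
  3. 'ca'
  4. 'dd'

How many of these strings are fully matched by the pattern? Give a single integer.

1 → no match
2 → match
3 → match
4 → no match
Total matched: 2

2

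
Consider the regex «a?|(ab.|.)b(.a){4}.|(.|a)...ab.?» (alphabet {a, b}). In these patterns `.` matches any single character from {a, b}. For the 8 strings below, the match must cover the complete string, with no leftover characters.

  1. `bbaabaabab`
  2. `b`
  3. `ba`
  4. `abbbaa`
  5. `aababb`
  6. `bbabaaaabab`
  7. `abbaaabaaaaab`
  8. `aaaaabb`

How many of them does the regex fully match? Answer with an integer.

1

1 → no match
2 → no match
3 → no match
4 → no match
5 → no match
6 → no match
7 → no match
8 → match
Total matched: 1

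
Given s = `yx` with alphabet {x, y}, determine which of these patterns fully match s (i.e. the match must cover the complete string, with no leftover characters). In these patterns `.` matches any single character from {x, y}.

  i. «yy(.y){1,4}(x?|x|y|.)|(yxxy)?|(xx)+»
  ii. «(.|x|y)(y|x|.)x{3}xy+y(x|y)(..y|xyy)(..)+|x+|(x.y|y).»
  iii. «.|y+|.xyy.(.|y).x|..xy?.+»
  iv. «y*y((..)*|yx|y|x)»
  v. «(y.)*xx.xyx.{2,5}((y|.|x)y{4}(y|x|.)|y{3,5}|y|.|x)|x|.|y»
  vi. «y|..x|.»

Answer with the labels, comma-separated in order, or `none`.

ii, iv

i → no match
ii → match
iii → no match
iv → match
v → no match
vi → no match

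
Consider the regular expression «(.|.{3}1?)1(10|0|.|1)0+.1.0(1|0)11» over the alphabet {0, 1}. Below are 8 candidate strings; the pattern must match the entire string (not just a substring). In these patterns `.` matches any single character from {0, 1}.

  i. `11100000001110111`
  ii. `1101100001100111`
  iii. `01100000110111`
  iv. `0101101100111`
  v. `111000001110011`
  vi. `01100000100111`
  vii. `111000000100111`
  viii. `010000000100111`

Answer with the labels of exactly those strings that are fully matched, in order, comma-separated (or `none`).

i → match
ii → match
iii → match
iv → match
v → match
vi → match
vii → match
viii → match

i, ii, iii, iv, v, vi, vii, viii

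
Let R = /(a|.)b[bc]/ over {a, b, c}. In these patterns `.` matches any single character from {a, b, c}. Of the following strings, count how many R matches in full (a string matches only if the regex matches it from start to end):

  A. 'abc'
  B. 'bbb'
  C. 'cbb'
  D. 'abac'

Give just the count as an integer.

A → match
B → match
C → match
D → no match
Total matched: 3

3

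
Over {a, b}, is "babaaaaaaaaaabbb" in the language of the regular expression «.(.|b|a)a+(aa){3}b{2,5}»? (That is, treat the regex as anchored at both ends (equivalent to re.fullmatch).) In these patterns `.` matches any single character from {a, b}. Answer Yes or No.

No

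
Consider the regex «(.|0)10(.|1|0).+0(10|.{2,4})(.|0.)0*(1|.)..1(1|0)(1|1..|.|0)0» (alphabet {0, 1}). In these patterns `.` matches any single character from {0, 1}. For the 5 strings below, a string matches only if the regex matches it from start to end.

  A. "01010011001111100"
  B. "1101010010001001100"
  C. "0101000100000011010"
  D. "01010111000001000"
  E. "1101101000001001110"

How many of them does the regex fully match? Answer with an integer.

4

A → match
B → match
C → match
D → no match
E → match
Total matched: 4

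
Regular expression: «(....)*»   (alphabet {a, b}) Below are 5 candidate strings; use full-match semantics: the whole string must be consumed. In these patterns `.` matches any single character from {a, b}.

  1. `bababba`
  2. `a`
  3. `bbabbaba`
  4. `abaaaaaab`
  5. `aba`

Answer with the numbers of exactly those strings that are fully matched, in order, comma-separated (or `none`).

3

1. `bababba` → no match
2. `a` → no match
3. `bbabbaba` → match
4. `abaaaaaab` → no match
5. `aba` → no match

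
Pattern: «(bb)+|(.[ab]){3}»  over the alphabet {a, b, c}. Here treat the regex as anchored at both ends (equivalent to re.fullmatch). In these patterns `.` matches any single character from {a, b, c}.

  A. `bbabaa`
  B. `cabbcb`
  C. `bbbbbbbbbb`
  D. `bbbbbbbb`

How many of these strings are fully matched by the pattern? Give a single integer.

A. `bbabaa` → match
B. `cabbcb` → match
C. `bbbbbbbbbb` → match
D. `bbbbbbbb` → match
Total matched: 4

4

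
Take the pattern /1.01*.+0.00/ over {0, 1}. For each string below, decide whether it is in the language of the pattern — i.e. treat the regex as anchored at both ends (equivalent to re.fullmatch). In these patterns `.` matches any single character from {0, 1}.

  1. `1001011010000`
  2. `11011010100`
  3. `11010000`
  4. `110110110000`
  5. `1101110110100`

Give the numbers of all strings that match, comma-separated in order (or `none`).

1 → match
2 → match
3 → match
4 → match
5 → match

1, 2, 3, 4, 5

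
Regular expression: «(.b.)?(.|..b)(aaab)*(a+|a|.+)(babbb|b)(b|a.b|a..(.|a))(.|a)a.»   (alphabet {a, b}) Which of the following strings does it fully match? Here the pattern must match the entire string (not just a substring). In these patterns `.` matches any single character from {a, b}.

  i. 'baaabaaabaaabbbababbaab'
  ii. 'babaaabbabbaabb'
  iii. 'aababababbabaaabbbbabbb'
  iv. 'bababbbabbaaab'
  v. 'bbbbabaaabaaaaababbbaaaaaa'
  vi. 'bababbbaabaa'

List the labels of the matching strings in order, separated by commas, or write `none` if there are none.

i → match
ii → no match
iii → no match
iv → match
v → no match
vi → no match

i, iv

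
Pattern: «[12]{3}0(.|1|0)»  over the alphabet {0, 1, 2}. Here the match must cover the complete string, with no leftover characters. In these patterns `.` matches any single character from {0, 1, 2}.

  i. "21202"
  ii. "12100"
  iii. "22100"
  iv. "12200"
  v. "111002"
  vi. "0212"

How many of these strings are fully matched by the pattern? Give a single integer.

i. "21202" → match
ii. "12100" → match
iii. "22100" → match
iv. "12200" → match
v. "111002" → no match
vi. "0212" → no match
Total matched: 4

4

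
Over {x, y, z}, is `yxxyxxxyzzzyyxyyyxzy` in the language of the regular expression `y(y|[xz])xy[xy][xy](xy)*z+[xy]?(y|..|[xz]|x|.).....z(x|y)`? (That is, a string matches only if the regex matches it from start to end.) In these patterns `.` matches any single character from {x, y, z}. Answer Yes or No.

Yes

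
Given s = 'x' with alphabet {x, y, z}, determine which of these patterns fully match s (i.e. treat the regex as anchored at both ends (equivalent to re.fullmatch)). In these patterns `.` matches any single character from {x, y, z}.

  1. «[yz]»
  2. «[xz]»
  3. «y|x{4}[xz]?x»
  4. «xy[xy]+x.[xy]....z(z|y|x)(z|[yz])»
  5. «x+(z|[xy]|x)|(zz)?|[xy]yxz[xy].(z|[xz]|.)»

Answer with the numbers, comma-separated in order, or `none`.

2

1 → no match
2 → match
3 → no match
4 → no match — must start with 'xy'
5 → no match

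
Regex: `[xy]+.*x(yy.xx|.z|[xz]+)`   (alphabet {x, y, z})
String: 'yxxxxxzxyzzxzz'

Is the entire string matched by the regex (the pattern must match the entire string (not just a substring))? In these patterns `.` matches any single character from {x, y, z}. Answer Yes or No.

Yes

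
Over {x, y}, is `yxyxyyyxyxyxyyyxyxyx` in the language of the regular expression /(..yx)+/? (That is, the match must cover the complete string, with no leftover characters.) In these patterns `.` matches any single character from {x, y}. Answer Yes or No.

Yes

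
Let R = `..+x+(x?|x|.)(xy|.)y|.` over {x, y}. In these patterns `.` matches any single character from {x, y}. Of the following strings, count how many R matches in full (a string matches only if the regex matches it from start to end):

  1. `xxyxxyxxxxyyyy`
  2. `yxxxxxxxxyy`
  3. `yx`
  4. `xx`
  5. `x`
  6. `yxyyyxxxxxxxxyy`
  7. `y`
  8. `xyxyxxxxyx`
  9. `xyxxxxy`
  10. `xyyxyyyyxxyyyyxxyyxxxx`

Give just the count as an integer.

1 → no match
2. `yxxxxxxxxyy` → match
3. `yx` → no match
4. `xx` → no match
5. `x` → match
6 → match
7. `y` → match
8. `xyxyxxxxyx` → no match
9. `xyxxxxy` → match
10 → no match
Total matched: 5

5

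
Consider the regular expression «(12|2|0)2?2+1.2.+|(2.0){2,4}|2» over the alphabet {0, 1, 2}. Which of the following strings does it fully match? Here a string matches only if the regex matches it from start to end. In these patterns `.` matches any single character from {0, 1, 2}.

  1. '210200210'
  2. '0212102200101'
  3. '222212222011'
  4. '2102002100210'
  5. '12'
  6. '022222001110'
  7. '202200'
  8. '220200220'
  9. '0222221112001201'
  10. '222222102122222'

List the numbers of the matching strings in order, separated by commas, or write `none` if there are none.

1 → match
2 → no match
3 → match
4 → no match
5 → no match
6 → no match
7 → no match
8 → match
9 → no match
10 → match

1, 3, 8, 10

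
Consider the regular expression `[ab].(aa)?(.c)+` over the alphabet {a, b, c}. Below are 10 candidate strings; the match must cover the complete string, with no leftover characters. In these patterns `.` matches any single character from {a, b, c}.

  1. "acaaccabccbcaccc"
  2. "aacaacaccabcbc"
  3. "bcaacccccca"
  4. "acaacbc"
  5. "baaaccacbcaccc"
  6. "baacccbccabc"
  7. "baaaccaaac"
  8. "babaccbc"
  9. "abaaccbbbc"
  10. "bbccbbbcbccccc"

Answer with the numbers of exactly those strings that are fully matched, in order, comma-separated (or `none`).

5

1 → no match
2 → no match
3 → no match — must end with "c"
4 → no match
5 → match
6 → no match
7 → no match
8 → no match
9 → no match
10 → no match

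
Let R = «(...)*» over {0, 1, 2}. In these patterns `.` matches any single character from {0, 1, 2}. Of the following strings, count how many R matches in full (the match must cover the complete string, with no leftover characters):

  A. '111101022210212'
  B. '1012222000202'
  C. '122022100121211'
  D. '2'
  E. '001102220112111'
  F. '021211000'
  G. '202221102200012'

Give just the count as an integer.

A → match
B → no match
C → match
D → no match
E → match
F → match
G → match
Total matched: 5

5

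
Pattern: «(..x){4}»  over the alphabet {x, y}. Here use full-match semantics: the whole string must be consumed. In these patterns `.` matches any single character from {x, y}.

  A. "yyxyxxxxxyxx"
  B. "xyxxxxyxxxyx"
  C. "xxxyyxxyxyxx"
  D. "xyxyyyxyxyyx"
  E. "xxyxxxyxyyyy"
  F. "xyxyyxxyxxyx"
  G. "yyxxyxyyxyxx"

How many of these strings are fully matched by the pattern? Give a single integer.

5

A → match
B → match
C → match
D → no match
E → no match — must end with "x"
F → match
G → match
Total matched: 5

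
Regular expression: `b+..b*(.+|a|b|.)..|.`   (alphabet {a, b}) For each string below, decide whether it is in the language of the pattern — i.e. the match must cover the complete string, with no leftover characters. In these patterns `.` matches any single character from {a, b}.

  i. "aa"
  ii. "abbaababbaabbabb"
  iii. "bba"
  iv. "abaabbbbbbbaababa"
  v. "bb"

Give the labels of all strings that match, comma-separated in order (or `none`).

i → no match
ii → no match
iii → no match
iv → no match
v → no match

none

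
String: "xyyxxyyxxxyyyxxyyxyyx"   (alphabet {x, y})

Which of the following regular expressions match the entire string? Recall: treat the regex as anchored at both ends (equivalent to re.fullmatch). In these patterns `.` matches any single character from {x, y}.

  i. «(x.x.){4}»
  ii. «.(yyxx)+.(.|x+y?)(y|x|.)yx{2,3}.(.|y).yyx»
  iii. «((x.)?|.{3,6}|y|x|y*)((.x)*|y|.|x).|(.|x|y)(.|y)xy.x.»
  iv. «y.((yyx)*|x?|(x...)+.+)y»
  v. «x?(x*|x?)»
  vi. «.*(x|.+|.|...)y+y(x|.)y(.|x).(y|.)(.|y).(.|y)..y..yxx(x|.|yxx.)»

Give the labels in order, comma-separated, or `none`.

i → no match
ii → match
iii → no match
iv → no match — must start with "y"
v → no match
vi → no match

ii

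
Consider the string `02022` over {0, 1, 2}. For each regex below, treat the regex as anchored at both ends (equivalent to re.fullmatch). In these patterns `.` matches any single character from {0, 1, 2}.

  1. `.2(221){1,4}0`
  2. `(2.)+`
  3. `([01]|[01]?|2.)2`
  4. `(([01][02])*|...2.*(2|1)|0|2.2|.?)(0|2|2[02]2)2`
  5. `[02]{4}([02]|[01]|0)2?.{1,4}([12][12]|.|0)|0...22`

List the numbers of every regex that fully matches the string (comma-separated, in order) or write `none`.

1 → no match — must end with `2210`
2 → no match — must start with `2`
3 → no match
4 → match
5 → no match

4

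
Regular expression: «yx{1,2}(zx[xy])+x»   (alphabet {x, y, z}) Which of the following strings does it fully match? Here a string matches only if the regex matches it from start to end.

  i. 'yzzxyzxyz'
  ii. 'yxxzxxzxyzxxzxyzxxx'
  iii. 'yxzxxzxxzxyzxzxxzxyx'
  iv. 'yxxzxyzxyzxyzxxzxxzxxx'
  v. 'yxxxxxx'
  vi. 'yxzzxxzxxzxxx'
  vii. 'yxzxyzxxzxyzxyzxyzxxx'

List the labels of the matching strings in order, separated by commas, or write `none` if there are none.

ii, iv, vii

i → no match — must start with 'yx'
ii → match
iii → no match
iv → match
v → no match
vi → no match
vii → match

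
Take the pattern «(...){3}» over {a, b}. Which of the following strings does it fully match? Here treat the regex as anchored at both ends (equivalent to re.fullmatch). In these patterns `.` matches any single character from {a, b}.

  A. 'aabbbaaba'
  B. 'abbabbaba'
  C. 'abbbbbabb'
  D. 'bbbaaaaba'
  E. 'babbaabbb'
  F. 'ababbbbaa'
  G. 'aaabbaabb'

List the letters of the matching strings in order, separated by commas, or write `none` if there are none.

A, B, C, D, E, F, G

A → match
B → match
C → match
D → match
E → match
F → match
G → match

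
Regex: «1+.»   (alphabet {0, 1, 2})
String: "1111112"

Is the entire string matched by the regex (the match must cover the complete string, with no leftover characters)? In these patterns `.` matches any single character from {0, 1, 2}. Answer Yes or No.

Yes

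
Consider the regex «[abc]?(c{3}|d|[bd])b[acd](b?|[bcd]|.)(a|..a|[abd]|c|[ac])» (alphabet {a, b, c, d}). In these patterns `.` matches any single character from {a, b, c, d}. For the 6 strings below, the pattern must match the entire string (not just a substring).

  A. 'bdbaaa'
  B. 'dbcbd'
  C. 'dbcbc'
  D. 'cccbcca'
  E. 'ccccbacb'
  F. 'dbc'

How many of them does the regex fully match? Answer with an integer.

5

A. 'bdbaaa' → match
B. 'dbcbd' → match
C. 'dbcbc' → match
D. 'cccbcca' → match
E. 'ccccbacb' → match
F. 'dbc' → no match
Total matched: 5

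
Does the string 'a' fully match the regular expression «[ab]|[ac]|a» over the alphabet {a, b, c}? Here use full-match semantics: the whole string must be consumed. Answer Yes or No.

Yes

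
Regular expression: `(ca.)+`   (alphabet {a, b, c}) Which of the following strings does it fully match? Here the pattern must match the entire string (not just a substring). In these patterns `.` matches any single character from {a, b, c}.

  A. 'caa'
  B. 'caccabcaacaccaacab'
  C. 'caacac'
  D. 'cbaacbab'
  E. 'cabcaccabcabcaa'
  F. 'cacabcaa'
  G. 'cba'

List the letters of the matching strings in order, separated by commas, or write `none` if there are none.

A. 'caa' → match
B → match
C. 'caacac' → match
D. 'cbaacbab' → no match — must start with 'ca'
E → match
F. 'cacabcaa' → no match
G. 'cba' → no match — must start with 'ca'

A, B, C, E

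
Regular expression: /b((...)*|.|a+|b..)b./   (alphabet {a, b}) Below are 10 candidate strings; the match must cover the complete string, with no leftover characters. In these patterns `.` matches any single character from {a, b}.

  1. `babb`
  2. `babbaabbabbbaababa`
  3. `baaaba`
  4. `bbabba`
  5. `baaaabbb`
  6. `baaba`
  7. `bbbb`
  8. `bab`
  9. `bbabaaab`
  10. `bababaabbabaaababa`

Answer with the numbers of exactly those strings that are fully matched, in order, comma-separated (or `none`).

1, 2, 3, 4, 6, 7, 10

1 → match
2 → match
3 → match
4 → match
5 → no match
6 → match
7 → match
8 → no match
9 → no match
10 → match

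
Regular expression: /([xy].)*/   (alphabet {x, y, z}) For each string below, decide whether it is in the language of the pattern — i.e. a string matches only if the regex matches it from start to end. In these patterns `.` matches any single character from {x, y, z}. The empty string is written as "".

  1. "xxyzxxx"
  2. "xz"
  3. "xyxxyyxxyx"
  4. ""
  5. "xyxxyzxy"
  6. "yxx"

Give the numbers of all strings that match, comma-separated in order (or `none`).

2, 3, 4, 5

1. "xxyzxxx" → no match
2. "xz" → match
3. "xyxxyyxxyx" → match
4. "" → match
5. "xyxxyzxy" → match
6. "yxx" → no match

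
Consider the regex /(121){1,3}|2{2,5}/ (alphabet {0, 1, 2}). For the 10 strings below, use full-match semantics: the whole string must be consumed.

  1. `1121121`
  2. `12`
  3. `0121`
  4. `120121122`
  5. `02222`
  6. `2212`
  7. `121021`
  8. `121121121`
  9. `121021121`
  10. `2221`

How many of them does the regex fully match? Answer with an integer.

1

1 → no match
2 → no match
3 → no match
4 → no match
5 → no match
6 → no match
7 → no match
8 → match
9 → no match
10 → no match
Total matched: 1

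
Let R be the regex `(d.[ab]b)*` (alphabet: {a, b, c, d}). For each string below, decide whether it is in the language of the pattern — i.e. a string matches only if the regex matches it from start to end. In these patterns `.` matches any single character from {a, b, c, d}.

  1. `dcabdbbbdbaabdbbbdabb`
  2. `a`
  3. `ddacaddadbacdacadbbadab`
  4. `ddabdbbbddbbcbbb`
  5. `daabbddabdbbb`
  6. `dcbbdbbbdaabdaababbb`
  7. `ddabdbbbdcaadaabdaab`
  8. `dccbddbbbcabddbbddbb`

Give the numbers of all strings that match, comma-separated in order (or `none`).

none

1 → no match
2 → no match
3 → no match
4 → no match
5 → no match
6 → no match
7 → no match
8 → no match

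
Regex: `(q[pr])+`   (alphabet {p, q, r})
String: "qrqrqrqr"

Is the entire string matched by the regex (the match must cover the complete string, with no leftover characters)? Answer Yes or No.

Yes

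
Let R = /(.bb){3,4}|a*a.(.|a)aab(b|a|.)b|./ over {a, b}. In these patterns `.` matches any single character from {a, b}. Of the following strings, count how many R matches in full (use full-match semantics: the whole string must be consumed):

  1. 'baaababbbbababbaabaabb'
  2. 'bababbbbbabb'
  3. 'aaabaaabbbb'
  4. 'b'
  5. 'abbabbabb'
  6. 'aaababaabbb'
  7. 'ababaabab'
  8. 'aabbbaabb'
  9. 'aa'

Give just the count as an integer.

2

1 → no match
2 → no match
3 → no match
4 → match
5 → match
6 → no match
7 → no match
8 → no match
9 → no match
Total matched: 2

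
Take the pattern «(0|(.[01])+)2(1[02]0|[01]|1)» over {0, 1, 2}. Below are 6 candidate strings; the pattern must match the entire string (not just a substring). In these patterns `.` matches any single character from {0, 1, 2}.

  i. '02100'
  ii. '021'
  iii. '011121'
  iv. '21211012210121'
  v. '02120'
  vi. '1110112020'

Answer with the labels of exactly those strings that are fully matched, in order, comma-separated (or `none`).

i, ii, iii, v, vi

i → match
ii → match
iii → match
iv → no match
v → match
vi → match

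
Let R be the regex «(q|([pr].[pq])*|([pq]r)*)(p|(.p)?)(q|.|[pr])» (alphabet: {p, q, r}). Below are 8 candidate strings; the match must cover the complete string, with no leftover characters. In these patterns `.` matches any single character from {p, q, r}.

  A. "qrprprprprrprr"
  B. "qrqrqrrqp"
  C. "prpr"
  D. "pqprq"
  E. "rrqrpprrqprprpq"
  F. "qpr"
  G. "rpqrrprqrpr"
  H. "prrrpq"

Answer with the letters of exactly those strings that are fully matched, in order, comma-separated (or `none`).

A → no match
B → no match
C → match
D → no match
E → match
F → match
G → no match
H → no match

C, E, F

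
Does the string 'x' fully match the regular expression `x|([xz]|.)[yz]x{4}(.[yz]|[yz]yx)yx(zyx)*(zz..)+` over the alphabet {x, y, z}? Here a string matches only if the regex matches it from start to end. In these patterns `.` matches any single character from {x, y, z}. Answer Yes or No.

Yes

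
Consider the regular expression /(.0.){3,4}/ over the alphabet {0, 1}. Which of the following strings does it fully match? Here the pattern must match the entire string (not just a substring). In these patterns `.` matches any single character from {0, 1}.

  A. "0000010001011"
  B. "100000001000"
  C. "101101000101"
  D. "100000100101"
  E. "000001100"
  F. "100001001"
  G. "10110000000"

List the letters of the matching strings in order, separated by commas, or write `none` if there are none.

B, C, D, E, F

A → no match
B → match
C → match
D → match
E → match
F → match
G → no match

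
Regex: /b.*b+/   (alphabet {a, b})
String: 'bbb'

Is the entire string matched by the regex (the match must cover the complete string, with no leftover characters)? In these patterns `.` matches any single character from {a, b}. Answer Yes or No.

Yes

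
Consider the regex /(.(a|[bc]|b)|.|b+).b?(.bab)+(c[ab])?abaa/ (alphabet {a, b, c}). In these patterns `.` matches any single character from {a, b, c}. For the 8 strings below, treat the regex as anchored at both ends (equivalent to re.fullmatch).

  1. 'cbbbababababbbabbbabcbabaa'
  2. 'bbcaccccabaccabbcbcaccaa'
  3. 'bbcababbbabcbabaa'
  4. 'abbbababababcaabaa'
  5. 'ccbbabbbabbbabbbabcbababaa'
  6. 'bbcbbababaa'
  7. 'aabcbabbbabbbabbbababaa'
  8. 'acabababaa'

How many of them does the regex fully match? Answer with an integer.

7

1 → match
2 → no match — must end with 'abaa'
3 → match
4 → match
5 → match
6. 'bbcbbababaa' → match
7 → match
8. 'acabababaa' → match
Total matched: 7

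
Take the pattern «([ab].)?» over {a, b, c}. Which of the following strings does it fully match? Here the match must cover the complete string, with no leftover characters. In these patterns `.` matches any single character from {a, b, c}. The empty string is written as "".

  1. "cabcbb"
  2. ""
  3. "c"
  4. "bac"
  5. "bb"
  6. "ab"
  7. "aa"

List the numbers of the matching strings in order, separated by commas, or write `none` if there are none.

1 → no match
2 → match
3 → no match
4 → no match
5 → match
6 → match
7 → match

2, 5, 6, 7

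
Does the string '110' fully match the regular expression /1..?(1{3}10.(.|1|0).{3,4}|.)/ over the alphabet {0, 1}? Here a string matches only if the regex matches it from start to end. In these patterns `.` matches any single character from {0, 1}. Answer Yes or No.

Yes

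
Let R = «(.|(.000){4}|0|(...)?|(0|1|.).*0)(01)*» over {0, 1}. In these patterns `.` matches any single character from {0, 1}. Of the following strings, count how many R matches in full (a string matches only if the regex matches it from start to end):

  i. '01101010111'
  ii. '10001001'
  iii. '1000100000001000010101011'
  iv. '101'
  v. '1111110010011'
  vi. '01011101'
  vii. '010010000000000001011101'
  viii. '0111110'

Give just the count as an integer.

3

i → no match
ii → match
iii → no match
iv → match
v → no match
vi → no match
vii → no match
viii → match
Total matched: 3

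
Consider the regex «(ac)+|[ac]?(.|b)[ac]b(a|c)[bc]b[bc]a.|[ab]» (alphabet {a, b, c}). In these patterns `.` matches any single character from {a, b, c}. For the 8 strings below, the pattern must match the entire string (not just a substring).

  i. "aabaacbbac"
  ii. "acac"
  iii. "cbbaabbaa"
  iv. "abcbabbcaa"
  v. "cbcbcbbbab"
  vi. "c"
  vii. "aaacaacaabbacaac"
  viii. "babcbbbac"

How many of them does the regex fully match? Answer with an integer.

4

i. "aabaacbbac" → no match
ii. "acac" → match
iii. "cbbaabbaa" → no match
iv. "abcbabbcaa" → match
v. "cbcbcbbbab" → match
vi. "c" → no match
vii → no match
viii. "babcbbbac" → match
Total matched: 4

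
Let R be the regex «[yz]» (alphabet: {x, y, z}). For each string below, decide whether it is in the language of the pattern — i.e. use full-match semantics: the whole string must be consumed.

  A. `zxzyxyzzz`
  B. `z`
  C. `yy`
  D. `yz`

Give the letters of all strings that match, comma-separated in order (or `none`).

A. `zxzyxyzzz` → no match
B. `z` → match
C. `yy` → no match
D. `yz` → no match

B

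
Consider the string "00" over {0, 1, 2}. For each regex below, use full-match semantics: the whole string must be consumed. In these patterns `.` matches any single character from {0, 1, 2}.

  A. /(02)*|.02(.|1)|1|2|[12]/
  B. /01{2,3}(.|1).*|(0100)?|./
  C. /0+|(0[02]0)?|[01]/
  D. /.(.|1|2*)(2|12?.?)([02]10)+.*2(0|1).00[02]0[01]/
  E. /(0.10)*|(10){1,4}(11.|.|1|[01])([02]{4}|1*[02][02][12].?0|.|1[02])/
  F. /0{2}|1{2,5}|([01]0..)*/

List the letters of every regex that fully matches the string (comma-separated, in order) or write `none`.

C, F

A → no match
B → no match
C → match
D → no match
E → no match
F → match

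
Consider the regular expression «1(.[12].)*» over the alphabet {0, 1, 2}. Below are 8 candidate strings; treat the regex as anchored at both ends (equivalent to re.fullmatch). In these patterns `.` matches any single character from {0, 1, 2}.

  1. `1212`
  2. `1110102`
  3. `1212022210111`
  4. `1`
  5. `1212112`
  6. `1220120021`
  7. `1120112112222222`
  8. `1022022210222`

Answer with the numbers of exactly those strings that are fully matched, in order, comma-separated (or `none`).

1 → match
2 → no match
3 → match
4 → match
5 → match
6 → match
7 → match
8 → match

1, 3, 4, 5, 6, 7, 8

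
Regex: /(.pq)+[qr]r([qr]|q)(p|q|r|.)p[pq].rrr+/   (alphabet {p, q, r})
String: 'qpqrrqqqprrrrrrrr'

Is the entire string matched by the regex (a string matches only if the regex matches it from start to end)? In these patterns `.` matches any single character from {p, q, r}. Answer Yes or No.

No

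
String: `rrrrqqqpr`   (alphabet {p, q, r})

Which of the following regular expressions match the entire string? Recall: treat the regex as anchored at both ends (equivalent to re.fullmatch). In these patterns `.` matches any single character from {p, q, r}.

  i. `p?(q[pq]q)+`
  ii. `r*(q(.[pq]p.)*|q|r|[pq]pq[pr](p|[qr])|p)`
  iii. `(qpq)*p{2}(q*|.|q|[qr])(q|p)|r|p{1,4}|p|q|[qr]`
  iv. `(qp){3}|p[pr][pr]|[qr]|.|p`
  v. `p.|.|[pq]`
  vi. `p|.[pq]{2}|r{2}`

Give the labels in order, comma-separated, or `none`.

ii

i → no match — must end with `q`
ii → match
iii → no match
iv → no match
v → no match
vi → no match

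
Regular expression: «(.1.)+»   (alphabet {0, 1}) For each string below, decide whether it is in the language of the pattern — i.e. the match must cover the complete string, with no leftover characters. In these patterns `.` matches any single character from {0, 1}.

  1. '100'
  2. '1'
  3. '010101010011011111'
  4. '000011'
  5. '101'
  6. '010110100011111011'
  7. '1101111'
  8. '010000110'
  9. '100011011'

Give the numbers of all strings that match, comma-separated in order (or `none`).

none

1 → no match
2 → no match
3 → no match
4 → no match
5 → no match
6 → no match
7 → no match
8 → no match
9 → no match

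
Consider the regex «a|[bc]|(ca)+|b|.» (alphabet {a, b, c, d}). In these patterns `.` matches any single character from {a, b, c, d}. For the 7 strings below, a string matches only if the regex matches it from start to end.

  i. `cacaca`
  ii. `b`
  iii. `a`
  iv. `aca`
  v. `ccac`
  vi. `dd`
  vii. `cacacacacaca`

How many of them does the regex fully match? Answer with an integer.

4

i → match
ii → match
iii → match
iv → no match
v → no match
vi → no match
vii → match
Total matched: 4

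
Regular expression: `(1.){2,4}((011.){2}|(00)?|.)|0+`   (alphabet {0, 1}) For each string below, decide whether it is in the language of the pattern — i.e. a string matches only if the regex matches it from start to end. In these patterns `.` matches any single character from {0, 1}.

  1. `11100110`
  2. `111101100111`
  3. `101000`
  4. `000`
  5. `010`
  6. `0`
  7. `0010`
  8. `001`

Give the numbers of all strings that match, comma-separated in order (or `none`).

1. `11100110` → no match
2. `111101100111` → match
3. `101000` → match
4. `000` → match
5. `010` → no match
6. `0` → match
7. `0010` → no match
8. `001` → no match

2, 3, 4, 6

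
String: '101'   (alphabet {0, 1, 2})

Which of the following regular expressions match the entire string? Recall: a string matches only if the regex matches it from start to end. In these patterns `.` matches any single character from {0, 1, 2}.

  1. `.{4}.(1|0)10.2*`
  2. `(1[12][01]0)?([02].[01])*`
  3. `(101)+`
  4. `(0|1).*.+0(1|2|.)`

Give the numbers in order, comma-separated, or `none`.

3

1 → no match
2 → no match
3 → match
4 → no match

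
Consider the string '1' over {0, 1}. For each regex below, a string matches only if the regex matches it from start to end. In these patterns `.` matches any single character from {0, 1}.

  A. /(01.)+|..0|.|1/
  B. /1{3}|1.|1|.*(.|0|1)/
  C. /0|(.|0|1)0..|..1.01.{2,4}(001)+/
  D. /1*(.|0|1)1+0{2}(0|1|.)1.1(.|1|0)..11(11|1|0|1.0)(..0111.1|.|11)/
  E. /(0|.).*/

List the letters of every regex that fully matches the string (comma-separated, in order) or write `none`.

A → match
B → match
C → no match
D → no match
E → match

A, B, E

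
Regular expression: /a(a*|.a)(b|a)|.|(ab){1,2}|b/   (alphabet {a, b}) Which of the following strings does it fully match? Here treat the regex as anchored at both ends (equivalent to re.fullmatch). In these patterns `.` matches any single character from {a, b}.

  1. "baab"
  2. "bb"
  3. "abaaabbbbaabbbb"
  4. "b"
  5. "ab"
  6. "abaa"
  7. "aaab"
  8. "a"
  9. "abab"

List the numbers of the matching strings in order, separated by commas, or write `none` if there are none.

1 → no match
2 → no match
3 → no match
4 → match
5 → match
6 → match
7 → match
8 → match
9 → match

4, 5, 6, 7, 8, 9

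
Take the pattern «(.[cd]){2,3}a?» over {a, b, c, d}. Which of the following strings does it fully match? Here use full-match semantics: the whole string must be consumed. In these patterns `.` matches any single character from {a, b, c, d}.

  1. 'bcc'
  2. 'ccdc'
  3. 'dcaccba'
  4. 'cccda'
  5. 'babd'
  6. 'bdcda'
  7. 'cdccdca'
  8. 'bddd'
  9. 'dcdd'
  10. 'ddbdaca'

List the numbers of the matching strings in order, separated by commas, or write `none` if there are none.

2, 4, 6, 7, 8, 9, 10

1 → no match
2 → match
3 → no match
4 → match
5 → no match
6 → match
7 → match
8 → match
9 → match
10 → match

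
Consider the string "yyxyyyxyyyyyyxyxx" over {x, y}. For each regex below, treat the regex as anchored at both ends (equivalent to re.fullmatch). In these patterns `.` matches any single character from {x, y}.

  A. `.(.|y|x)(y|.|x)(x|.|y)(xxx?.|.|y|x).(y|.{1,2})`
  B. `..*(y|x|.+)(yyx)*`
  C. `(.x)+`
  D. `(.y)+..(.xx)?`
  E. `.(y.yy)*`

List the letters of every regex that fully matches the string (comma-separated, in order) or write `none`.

B, D

A → no match
B → match
C → no match
D → match
E → no match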